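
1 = 1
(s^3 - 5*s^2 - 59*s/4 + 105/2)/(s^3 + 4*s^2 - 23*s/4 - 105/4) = (s - 6)/(s + 3)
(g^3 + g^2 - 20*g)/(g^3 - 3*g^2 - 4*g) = (g + 5)/(g + 1)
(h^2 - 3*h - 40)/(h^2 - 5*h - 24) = (h + 5)/(h + 3)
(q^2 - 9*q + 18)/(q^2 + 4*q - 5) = (q^2 - 9*q + 18)/(q^2 + 4*q - 5)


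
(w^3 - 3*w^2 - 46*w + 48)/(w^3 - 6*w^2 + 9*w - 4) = (w^2 - 2*w - 48)/(w^2 - 5*w + 4)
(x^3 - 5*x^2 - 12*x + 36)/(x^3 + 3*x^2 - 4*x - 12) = (x - 6)/(x + 2)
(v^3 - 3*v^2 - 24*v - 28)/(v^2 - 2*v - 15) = (-v^3 + 3*v^2 + 24*v + 28)/(-v^2 + 2*v + 15)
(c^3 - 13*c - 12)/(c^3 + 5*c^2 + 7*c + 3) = (c - 4)/(c + 1)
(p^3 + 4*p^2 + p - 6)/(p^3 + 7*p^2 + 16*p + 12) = (p - 1)/(p + 2)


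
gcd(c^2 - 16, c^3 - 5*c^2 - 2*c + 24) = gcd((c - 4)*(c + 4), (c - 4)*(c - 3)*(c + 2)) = c - 4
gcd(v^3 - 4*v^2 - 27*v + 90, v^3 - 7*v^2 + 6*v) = v - 6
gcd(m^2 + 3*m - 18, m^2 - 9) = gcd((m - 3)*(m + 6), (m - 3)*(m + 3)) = m - 3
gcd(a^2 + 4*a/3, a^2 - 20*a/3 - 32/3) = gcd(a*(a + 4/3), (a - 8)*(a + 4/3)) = a + 4/3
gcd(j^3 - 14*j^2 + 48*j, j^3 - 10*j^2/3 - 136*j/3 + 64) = j - 8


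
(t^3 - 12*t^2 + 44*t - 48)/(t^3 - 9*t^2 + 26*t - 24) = (t - 6)/(t - 3)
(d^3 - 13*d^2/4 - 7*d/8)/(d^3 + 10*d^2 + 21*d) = (8*d^2 - 26*d - 7)/(8*(d^2 + 10*d + 21))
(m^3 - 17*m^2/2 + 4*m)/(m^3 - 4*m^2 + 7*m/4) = 2*(m - 8)/(2*m - 7)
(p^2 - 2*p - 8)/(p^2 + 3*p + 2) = (p - 4)/(p + 1)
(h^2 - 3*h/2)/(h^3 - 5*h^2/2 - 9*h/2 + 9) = h/(h^2 - h - 6)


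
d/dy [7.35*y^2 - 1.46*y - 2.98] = 14.7*y - 1.46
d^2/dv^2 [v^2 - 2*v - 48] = 2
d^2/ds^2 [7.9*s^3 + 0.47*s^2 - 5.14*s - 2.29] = 47.4*s + 0.94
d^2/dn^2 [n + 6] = 0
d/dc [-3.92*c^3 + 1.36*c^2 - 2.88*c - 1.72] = -11.76*c^2 + 2.72*c - 2.88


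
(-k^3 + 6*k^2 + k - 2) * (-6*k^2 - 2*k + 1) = 6*k^5 - 34*k^4 - 19*k^3 + 16*k^2 + 5*k - 2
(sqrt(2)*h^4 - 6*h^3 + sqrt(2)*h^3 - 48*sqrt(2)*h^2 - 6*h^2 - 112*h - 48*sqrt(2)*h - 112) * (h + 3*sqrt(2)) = sqrt(2)*h^5 + sqrt(2)*h^4 - 66*sqrt(2)*h^3 - 400*h^2 - 66*sqrt(2)*h^2 - 336*sqrt(2)*h - 400*h - 336*sqrt(2)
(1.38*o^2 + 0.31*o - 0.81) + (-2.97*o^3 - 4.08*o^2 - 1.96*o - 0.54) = -2.97*o^3 - 2.7*o^2 - 1.65*o - 1.35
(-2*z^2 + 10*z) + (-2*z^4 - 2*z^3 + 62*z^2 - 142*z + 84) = -2*z^4 - 2*z^3 + 60*z^2 - 132*z + 84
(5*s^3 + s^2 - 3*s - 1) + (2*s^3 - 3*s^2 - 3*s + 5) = 7*s^3 - 2*s^2 - 6*s + 4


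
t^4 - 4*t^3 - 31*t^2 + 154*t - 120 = (t - 5)*(t - 4)*(t - 1)*(t + 6)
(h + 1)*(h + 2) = h^2 + 3*h + 2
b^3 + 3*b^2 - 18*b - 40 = (b - 4)*(b + 2)*(b + 5)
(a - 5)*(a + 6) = a^2 + a - 30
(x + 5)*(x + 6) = x^2 + 11*x + 30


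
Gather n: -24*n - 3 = -24*n - 3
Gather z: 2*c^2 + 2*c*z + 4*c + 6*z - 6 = 2*c^2 + 4*c + z*(2*c + 6) - 6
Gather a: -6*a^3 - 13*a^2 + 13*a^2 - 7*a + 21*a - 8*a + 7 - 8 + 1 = -6*a^3 + 6*a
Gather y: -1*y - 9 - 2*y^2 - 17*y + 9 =-2*y^2 - 18*y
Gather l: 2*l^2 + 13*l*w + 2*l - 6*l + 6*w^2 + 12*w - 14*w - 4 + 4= 2*l^2 + l*(13*w - 4) + 6*w^2 - 2*w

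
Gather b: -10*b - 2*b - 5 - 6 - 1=-12*b - 12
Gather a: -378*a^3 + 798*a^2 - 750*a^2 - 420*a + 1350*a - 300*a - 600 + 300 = -378*a^3 + 48*a^2 + 630*a - 300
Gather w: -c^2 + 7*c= -c^2 + 7*c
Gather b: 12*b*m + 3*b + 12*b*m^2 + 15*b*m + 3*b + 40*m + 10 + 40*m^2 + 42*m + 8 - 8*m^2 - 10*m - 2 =b*(12*m^2 + 27*m + 6) + 32*m^2 + 72*m + 16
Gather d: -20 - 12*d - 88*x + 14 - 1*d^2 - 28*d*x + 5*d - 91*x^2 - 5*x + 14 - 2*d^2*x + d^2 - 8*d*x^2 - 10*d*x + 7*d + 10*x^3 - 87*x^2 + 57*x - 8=-2*d^2*x + d*(-8*x^2 - 38*x) + 10*x^3 - 178*x^2 - 36*x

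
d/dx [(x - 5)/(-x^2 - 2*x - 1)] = (x - 11)/(x^3 + 3*x^2 + 3*x + 1)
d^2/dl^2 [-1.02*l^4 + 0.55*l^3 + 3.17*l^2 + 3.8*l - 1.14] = -12.24*l^2 + 3.3*l + 6.34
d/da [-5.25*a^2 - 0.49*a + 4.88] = -10.5*a - 0.49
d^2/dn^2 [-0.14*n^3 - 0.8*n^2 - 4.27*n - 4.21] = -0.84*n - 1.6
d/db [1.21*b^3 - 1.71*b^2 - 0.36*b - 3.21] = 3.63*b^2 - 3.42*b - 0.36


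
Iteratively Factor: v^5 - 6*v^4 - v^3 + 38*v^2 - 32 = (v - 4)*(v^4 - 2*v^3 - 9*v^2 + 2*v + 8) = (v - 4)*(v - 1)*(v^3 - v^2 - 10*v - 8) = (v - 4)*(v - 1)*(v + 2)*(v^2 - 3*v - 4) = (v - 4)^2*(v - 1)*(v + 2)*(v + 1)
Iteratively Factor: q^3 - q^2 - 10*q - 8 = (q - 4)*(q^2 + 3*q + 2) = (q - 4)*(q + 1)*(q + 2)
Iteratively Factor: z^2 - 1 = (z + 1)*(z - 1)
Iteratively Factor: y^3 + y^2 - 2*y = (y)*(y^2 + y - 2) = y*(y - 1)*(y + 2)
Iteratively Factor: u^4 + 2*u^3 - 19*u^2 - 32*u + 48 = (u - 4)*(u^3 + 6*u^2 + 5*u - 12) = (u - 4)*(u + 3)*(u^2 + 3*u - 4) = (u - 4)*(u - 1)*(u + 3)*(u + 4)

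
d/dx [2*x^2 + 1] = 4*x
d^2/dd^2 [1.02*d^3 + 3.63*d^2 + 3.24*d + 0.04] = 6.12*d + 7.26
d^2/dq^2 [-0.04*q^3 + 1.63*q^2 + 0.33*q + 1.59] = 3.26 - 0.24*q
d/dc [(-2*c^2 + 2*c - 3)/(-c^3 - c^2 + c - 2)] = (-2*c^4 + 4*c^3 - 9*c^2 + 2*c - 1)/(c^6 + 2*c^5 - c^4 + 2*c^3 + 5*c^2 - 4*c + 4)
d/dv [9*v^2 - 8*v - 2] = 18*v - 8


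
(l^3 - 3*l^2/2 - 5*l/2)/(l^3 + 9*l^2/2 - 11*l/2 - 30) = l*(l + 1)/(l^2 + 7*l + 12)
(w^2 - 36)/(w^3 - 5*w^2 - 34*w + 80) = (w^2 - 36)/(w^3 - 5*w^2 - 34*w + 80)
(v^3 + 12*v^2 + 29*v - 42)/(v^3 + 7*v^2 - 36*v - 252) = (v - 1)/(v - 6)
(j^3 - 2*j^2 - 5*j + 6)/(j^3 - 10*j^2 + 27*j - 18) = (j + 2)/(j - 6)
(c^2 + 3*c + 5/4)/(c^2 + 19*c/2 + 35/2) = (c + 1/2)/(c + 7)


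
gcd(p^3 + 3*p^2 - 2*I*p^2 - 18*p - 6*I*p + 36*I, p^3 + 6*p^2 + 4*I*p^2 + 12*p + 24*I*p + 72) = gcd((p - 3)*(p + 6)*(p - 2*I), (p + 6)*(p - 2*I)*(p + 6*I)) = p^2 + p*(6 - 2*I) - 12*I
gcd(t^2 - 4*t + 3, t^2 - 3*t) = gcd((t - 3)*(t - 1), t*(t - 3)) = t - 3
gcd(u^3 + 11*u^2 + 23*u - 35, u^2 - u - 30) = u + 5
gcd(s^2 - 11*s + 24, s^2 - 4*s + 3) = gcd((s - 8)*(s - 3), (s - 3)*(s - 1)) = s - 3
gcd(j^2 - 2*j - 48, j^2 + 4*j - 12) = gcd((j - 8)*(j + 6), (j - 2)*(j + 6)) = j + 6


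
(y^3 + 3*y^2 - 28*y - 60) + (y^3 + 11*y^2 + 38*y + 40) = 2*y^3 + 14*y^2 + 10*y - 20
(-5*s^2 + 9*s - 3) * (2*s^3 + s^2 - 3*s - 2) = -10*s^5 + 13*s^4 + 18*s^3 - 20*s^2 - 9*s + 6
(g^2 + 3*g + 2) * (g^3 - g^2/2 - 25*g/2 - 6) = g^5 + 5*g^4/2 - 12*g^3 - 89*g^2/2 - 43*g - 12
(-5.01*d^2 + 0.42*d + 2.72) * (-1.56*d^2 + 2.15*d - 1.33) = 7.8156*d^4 - 11.4267*d^3 + 3.3231*d^2 + 5.2894*d - 3.6176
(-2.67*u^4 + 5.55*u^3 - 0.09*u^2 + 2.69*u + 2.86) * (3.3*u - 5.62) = -8.811*u^5 + 33.3204*u^4 - 31.488*u^3 + 9.3828*u^2 - 5.6798*u - 16.0732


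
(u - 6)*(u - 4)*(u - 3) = u^3 - 13*u^2 + 54*u - 72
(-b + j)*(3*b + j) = -3*b^2 + 2*b*j + j^2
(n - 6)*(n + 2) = n^2 - 4*n - 12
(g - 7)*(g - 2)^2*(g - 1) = g^4 - 12*g^3 + 43*g^2 - 60*g + 28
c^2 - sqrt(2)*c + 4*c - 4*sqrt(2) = (c + 4)*(c - sqrt(2))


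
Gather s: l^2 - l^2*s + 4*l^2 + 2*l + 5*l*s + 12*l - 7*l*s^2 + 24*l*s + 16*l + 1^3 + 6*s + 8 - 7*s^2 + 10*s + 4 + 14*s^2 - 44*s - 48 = 5*l^2 + 30*l + s^2*(7 - 7*l) + s*(-l^2 + 29*l - 28) - 35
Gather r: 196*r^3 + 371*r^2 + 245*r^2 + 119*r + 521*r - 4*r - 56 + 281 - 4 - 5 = 196*r^3 + 616*r^2 + 636*r + 216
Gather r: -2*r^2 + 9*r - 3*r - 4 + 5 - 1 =-2*r^2 + 6*r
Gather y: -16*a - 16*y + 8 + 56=-16*a - 16*y + 64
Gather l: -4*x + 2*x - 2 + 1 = -2*x - 1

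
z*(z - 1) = z^2 - z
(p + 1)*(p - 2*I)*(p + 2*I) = p^3 + p^2 + 4*p + 4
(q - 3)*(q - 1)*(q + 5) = q^3 + q^2 - 17*q + 15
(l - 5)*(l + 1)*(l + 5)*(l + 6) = l^4 + 7*l^3 - 19*l^2 - 175*l - 150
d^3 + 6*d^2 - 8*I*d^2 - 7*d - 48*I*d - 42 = (d + 6)*(d - 7*I)*(d - I)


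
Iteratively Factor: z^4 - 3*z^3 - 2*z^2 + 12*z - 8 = (z - 2)*(z^3 - z^2 - 4*z + 4) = (z - 2)*(z - 1)*(z^2 - 4) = (z - 2)^2*(z - 1)*(z + 2)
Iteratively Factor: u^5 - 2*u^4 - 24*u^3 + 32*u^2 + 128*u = (u + 4)*(u^4 - 6*u^3 + 32*u) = u*(u + 4)*(u^3 - 6*u^2 + 32) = u*(u - 4)*(u + 4)*(u^2 - 2*u - 8) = u*(u - 4)^2*(u + 4)*(u + 2)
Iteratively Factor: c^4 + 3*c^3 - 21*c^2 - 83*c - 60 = (c + 4)*(c^3 - c^2 - 17*c - 15) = (c + 3)*(c + 4)*(c^2 - 4*c - 5) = (c - 5)*(c + 3)*(c + 4)*(c + 1)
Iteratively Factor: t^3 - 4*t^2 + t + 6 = (t + 1)*(t^2 - 5*t + 6) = (t - 2)*(t + 1)*(t - 3)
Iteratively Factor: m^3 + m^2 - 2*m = (m)*(m^2 + m - 2) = m*(m + 2)*(m - 1)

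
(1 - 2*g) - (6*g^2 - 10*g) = -6*g^2 + 8*g + 1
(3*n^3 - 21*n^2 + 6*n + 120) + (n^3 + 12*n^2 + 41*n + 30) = 4*n^3 - 9*n^2 + 47*n + 150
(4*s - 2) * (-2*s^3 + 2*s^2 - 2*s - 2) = -8*s^4 + 12*s^3 - 12*s^2 - 4*s + 4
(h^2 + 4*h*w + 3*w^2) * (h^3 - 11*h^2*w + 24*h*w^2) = h^5 - 7*h^4*w - 17*h^3*w^2 + 63*h^2*w^3 + 72*h*w^4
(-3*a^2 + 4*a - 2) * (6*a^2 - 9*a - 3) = -18*a^4 + 51*a^3 - 39*a^2 + 6*a + 6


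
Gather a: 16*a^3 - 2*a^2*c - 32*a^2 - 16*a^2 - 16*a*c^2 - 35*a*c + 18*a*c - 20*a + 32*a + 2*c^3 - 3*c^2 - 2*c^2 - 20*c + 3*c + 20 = 16*a^3 + a^2*(-2*c - 48) + a*(-16*c^2 - 17*c + 12) + 2*c^3 - 5*c^2 - 17*c + 20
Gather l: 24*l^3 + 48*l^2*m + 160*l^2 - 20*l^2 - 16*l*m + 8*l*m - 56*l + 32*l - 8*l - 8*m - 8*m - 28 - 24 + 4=24*l^3 + l^2*(48*m + 140) + l*(-8*m - 32) - 16*m - 48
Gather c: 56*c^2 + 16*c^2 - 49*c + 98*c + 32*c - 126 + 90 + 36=72*c^2 + 81*c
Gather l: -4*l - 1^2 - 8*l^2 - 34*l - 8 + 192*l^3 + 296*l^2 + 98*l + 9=192*l^3 + 288*l^2 + 60*l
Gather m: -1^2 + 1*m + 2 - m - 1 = 0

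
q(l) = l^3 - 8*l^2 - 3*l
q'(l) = 3*l^2 - 16*l - 3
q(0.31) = -1.67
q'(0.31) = -7.67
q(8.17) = -13.16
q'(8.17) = 66.53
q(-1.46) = -15.78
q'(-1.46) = 26.75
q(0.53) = -3.69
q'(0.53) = -10.64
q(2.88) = -51.11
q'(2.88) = -24.20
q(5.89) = -90.87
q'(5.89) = 6.84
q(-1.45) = -15.52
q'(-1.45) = 26.51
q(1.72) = -23.74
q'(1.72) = -21.64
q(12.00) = 540.00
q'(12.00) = 237.00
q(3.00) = -54.00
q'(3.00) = -24.00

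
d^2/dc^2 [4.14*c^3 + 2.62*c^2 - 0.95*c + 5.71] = 24.84*c + 5.24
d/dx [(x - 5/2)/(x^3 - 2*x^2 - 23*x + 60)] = (-4*x^3 + 19*x^2 - 20*x + 5)/(2*(x^6 - 4*x^5 - 42*x^4 + 212*x^3 + 289*x^2 - 2760*x + 3600))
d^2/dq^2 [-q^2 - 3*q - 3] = -2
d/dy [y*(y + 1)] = 2*y + 1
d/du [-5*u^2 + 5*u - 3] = 5 - 10*u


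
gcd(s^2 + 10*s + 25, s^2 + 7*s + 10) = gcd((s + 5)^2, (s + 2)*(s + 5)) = s + 5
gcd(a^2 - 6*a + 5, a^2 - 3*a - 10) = a - 5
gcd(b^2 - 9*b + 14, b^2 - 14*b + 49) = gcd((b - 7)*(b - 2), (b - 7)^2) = b - 7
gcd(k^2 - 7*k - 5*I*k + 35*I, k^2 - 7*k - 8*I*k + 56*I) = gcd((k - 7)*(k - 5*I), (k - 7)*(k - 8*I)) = k - 7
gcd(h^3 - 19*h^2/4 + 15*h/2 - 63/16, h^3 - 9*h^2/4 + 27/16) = h^2 - 3*h + 9/4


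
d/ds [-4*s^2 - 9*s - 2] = -8*s - 9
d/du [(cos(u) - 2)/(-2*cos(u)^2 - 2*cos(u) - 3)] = (8*cos(u) - cos(2*u) + 6)*sin(u)/(2*cos(u) + cos(2*u) + 4)^2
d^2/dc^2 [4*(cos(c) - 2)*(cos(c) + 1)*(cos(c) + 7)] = 33*cos(c) - 48*cos(2*c) - 9*cos(3*c)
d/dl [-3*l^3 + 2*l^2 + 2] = l*(4 - 9*l)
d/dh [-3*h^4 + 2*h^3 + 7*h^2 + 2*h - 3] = -12*h^3 + 6*h^2 + 14*h + 2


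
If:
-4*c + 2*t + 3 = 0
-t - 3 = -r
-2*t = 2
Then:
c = 1/4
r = 2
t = -1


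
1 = 1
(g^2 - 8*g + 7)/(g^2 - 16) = (g^2 - 8*g + 7)/(g^2 - 16)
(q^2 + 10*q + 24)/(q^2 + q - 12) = (q + 6)/(q - 3)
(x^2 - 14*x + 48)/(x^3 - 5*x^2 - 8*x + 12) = (x - 8)/(x^2 + x - 2)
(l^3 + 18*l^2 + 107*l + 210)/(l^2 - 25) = (l^2 + 13*l + 42)/(l - 5)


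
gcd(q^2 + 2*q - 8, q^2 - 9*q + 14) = q - 2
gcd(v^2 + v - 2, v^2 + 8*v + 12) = v + 2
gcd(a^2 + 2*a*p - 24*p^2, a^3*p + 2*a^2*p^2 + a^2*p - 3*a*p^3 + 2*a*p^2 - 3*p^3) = 1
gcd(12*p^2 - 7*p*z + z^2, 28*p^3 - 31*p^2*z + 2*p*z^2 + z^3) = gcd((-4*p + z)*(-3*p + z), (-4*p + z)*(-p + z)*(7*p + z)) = -4*p + z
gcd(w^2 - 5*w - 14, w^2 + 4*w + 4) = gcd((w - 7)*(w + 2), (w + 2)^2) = w + 2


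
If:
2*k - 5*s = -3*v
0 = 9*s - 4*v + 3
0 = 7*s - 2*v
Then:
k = -33/20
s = 3/5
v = 21/10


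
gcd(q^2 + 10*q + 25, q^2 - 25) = q + 5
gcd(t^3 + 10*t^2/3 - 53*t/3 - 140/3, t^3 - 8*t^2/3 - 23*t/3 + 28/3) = t^2 - 5*t/3 - 28/3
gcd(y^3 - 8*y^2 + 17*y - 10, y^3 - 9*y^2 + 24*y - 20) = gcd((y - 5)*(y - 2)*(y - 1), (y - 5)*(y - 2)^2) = y^2 - 7*y + 10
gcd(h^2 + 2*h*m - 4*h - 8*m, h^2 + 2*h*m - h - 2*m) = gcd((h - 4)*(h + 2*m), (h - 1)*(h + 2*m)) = h + 2*m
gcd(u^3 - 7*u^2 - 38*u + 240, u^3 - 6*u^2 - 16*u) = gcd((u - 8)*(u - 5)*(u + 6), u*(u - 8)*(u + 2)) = u - 8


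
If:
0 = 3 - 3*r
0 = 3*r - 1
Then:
No Solution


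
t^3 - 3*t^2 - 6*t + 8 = (t - 4)*(t - 1)*(t + 2)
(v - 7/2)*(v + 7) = v^2 + 7*v/2 - 49/2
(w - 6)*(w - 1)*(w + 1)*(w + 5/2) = w^4 - 7*w^3/2 - 16*w^2 + 7*w/2 + 15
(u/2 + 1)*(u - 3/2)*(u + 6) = u^3/2 + 13*u^2/4 - 9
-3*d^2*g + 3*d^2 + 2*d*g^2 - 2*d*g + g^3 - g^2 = (-d + g)*(3*d + g)*(g - 1)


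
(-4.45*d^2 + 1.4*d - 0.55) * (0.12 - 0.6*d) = 2.67*d^3 - 1.374*d^2 + 0.498*d - 0.066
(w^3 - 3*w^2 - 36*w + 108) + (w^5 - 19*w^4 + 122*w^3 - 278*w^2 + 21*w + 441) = w^5 - 19*w^4 + 123*w^3 - 281*w^2 - 15*w + 549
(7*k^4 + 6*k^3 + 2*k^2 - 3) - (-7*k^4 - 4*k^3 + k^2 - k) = 14*k^4 + 10*k^3 + k^2 + k - 3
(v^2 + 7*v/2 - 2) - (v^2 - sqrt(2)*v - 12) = sqrt(2)*v + 7*v/2 + 10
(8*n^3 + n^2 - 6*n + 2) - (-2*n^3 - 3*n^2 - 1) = 10*n^3 + 4*n^2 - 6*n + 3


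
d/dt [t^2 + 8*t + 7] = 2*t + 8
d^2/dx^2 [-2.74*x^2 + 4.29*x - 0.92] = -5.48000000000000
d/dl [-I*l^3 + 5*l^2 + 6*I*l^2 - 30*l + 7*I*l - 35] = -3*I*l^2 + l*(10 + 12*I) - 30 + 7*I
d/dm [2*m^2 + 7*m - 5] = 4*m + 7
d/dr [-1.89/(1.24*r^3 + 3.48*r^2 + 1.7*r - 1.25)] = (7.0308*r^2 + 13.1544*r + 3.213)/(1.24*r^3 + 3.48*r^2 + 1.7*r - 1.25)^2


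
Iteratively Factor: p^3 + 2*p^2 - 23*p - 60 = (p + 3)*(p^2 - p - 20) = (p + 3)*(p + 4)*(p - 5)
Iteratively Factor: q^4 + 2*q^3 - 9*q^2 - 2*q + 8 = (q + 1)*(q^3 + q^2 - 10*q + 8) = (q - 2)*(q + 1)*(q^2 + 3*q - 4) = (q - 2)*(q - 1)*(q + 1)*(q + 4)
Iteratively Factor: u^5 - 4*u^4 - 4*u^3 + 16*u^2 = (u - 2)*(u^4 - 2*u^3 - 8*u^2) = u*(u - 2)*(u^3 - 2*u^2 - 8*u) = u*(u - 2)*(u + 2)*(u^2 - 4*u) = u^2*(u - 2)*(u + 2)*(u - 4)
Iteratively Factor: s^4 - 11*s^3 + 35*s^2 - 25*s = (s - 5)*(s^3 - 6*s^2 + 5*s) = (s - 5)^2*(s^2 - s) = (s - 5)^2*(s - 1)*(s)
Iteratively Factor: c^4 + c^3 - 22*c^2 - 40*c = (c - 5)*(c^3 + 6*c^2 + 8*c) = c*(c - 5)*(c^2 + 6*c + 8) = c*(c - 5)*(c + 4)*(c + 2)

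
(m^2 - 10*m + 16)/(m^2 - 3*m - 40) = (m - 2)/(m + 5)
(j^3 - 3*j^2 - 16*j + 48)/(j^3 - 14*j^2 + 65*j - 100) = (j^2 + j - 12)/(j^2 - 10*j + 25)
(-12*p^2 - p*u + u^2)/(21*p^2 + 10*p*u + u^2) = (-4*p + u)/(7*p + u)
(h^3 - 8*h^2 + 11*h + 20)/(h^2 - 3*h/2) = 2*(h^3 - 8*h^2 + 11*h + 20)/(h*(2*h - 3))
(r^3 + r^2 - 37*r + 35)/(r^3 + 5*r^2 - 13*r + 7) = (r - 5)/(r - 1)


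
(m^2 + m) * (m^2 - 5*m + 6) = m^4 - 4*m^3 + m^2 + 6*m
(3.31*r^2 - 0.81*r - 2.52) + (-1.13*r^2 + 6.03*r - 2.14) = 2.18*r^2 + 5.22*r - 4.66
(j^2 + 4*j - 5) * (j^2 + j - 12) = j^4 + 5*j^3 - 13*j^2 - 53*j + 60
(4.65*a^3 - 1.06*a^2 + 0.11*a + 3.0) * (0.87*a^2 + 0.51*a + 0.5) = 4.0455*a^5 + 1.4493*a^4 + 1.8801*a^3 + 2.1361*a^2 + 1.585*a + 1.5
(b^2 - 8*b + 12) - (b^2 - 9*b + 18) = b - 6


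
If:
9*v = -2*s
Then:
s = -9*v/2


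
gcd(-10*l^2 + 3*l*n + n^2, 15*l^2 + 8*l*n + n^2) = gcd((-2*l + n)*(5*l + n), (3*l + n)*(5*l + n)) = 5*l + n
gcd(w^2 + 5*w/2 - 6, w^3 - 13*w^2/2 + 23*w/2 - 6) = w - 3/2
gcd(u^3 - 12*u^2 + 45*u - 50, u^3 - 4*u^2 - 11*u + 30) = u^2 - 7*u + 10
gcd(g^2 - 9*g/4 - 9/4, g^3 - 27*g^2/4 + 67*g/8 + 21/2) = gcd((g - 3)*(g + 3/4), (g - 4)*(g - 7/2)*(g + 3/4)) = g + 3/4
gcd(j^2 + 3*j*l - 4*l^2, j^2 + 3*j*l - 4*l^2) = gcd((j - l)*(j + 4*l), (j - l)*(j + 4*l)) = j^2 + 3*j*l - 4*l^2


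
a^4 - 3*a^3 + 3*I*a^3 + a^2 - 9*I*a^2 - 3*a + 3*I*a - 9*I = (a - 3)*(a + 3*I)*(-I*a + 1)*(I*a + 1)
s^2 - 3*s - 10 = (s - 5)*(s + 2)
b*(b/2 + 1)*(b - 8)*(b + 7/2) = b^4/2 - 5*b^3/4 - 37*b^2/2 - 28*b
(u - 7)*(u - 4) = u^2 - 11*u + 28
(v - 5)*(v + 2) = v^2 - 3*v - 10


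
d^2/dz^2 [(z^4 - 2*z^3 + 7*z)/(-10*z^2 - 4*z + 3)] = 4*(-50*z^6 - 60*z^5 + 21*z^4 - 256*z^3 - 63*z^2 - 288*z - 42)/(1000*z^6 + 1200*z^5 - 420*z^4 - 656*z^3 + 126*z^2 + 108*z - 27)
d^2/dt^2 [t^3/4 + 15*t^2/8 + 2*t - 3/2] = 3*t/2 + 15/4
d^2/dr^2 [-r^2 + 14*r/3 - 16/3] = -2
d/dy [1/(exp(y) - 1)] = -1/(4*sinh(y/2)^2)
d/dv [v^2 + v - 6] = 2*v + 1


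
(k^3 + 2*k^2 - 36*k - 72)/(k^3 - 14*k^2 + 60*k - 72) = (k^2 + 8*k + 12)/(k^2 - 8*k + 12)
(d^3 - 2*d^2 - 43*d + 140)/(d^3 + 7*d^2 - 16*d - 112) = (d - 5)/(d + 4)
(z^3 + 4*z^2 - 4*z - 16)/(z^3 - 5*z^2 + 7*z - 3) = (z^3 + 4*z^2 - 4*z - 16)/(z^3 - 5*z^2 + 7*z - 3)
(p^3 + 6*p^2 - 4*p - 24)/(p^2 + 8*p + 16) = (p^3 + 6*p^2 - 4*p - 24)/(p^2 + 8*p + 16)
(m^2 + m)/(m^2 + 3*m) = (m + 1)/(m + 3)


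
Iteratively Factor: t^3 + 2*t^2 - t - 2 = (t - 1)*(t^2 + 3*t + 2) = (t - 1)*(t + 1)*(t + 2)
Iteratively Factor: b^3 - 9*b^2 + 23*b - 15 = (b - 3)*(b^2 - 6*b + 5) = (b - 5)*(b - 3)*(b - 1)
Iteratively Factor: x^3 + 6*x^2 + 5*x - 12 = (x + 4)*(x^2 + 2*x - 3) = (x - 1)*(x + 4)*(x + 3)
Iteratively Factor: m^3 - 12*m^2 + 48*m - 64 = (m - 4)*(m^2 - 8*m + 16) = (m - 4)^2*(m - 4)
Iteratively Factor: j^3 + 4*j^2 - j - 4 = (j - 1)*(j^2 + 5*j + 4) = (j - 1)*(j + 4)*(j + 1)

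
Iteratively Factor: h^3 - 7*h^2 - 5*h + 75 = (h - 5)*(h^2 - 2*h - 15) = (h - 5)*(h + 3)*(h - 5)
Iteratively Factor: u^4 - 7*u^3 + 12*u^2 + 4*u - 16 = (u - 4)*(u^3 - 3*u^2 + 4) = (u - 4)*(u - 2)*(u^2 - u - 2) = (u - 4)*(u - 2)*(u + 1)*(u - 2)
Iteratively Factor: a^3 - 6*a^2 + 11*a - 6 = (a - 2)*(a^2 - 4*a + 3) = (a - 2)*(a - 1)*(a - 3)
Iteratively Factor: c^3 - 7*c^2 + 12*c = (c)*(c^2 - 7*c + 12) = c*(c - 3)*(c - 4)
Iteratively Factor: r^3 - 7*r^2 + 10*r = (r)*(r^2 - 7*r + 10) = r*(r - 2)*(r - 5)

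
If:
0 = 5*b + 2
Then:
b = -2/5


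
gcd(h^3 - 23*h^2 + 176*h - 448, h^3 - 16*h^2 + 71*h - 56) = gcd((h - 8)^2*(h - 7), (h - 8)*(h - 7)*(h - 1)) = h^2 - 15*h + 56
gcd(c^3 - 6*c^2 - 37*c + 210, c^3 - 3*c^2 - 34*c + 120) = c^2 + c - 30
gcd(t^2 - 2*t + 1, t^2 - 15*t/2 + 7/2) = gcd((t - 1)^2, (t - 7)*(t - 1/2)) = 1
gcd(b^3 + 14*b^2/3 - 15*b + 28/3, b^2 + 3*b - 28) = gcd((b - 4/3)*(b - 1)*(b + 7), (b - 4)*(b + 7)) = b + 7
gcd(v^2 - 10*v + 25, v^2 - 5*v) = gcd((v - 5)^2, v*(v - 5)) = v - 5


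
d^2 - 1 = (d - 1)*(d + 1)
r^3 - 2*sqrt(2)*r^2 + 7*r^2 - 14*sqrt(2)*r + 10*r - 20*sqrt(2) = (r + 2)*(r + 5)*(r - 2*sqrt(2))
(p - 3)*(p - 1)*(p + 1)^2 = p^4 - 2*p^3 - 4*p^2 + 2*p + 3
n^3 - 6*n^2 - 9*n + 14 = (n - 7)*(n - 1)*(n + 2)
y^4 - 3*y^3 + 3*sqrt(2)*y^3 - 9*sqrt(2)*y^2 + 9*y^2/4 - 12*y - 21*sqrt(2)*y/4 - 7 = (y - 7/2)*(y + 1/2)*(y + sqrt(2))*(y + 2*sqrt(2))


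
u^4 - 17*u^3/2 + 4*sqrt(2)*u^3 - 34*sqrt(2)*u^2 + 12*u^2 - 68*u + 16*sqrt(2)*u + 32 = (u - 8)*(u - 1/2)*(u + 2*sqrt(2))^2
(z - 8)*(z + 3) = z^2 - 5*z - 24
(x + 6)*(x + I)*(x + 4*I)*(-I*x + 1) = -I*x^4 + 6*x^3 - 6*I*x^3 + 36*x^2 + 9*I*x^2 - 4*x + 54*I*x - 24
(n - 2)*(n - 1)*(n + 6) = n^3 + 3*n^2 - 16*n + 12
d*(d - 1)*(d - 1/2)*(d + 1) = d^4 - d^3/2 - d^2 + d/2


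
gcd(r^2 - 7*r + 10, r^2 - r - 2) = r - 2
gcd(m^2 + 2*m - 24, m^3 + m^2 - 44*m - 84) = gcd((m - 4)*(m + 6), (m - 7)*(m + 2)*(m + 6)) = m + 6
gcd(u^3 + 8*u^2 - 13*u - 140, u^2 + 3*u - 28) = u^2 + 3*u - 28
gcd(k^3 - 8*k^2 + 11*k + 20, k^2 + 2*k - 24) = k - 4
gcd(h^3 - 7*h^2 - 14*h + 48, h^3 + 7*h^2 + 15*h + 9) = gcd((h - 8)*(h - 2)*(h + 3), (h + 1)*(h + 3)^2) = h + 3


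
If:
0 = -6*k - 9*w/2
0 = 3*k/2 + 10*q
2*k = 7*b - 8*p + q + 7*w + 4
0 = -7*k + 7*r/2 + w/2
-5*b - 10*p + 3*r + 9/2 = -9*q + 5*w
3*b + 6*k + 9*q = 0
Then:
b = -651/39946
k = 210/19973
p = 37601/79892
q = -63/39946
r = 460/19973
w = -280/19973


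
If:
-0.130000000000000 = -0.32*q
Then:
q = 0.41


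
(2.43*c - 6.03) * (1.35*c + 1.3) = 3.2805*c^2 - 4.9815*c - 7.839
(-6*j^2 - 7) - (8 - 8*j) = -6*j^2 + 8*j - 15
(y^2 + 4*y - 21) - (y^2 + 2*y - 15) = 2*y - 6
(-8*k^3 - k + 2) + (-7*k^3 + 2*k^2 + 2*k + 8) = -15*k^3 + 2*k^2 + k + 10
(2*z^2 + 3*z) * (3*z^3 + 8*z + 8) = 6*z^5 + 9*z^4 + 16*z^3 + 40*z^2 + 24*z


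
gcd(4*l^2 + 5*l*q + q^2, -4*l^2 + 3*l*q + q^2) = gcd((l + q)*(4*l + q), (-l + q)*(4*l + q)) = 4*l + q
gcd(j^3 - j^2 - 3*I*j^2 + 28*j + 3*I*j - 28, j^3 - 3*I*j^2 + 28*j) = j^2 - 3*I*j + 28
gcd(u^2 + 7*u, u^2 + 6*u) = u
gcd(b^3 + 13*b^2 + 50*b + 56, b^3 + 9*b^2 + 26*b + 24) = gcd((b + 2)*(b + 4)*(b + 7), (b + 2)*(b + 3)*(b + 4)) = b^2 + 6*b + 8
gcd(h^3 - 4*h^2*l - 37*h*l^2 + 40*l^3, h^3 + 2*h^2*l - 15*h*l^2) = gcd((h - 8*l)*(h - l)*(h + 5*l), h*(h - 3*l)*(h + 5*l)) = h + 5*l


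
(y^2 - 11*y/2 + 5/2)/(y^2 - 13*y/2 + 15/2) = (2*y - 1)/(2*y - 3)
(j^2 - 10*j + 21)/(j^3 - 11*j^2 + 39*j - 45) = (j - 7)/(j^2 - 8*j + 15)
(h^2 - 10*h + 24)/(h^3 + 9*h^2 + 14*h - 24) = (h^2 - 10*h + 24)/(h^3 + 9*h^2 + 14*h - 24)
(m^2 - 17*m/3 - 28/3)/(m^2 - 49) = (m + 4/3)/(m + 7)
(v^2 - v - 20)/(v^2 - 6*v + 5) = (v + 4)/(v - 1)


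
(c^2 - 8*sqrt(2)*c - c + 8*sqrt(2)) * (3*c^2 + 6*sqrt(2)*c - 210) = 3*c^4 - 18*sqrt(2)*c^3 - 3*c^3 - 306*c^2 + 18*sqrt(2)*c^2 + 306*c + 1680*sqrt(2)*c - 1680*sqrt(2)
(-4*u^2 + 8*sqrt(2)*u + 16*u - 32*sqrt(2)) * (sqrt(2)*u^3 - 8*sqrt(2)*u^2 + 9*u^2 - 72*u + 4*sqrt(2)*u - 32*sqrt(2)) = -4*sqrt(2)*u^5 - 20*u^4 + 48*sqrt(2)*u^4 - 72*sqrt(2)*u^3 + 240*u^3 - 672*sqrt(2)*u^2 - 576*u^2 - 768*u + 1792*sqrt(2)*u + 2048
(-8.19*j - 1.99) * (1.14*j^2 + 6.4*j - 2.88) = -9.3366*j^3 - 54.6846*j^2 + 10.8512*j + 5.7312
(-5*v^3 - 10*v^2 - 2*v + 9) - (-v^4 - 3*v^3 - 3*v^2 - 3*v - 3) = v^4 - 2*v^3 - 7*v^2 + v + 12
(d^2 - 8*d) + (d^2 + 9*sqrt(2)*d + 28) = 2*d^2 - 8*d + 9*sqrt(2)*d + 28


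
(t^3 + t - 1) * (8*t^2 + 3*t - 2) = 8*t^5 + 3*t^4 + 6*t^3 - 5*t^2 - 5*t + 2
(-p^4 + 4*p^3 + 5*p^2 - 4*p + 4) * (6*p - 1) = -6*p^5 + 25*p^4 + 26*p^3 - 29*p^2 + 28*p - 4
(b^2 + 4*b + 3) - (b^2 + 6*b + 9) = -2*b - 6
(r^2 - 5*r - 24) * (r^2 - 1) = r^4 - 5*r^3 - 25*r^2 + 5*r + 24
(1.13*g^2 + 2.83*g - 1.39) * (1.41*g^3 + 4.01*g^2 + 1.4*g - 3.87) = 1.5933*g^5 + 8.5216*g^4 + 10.9704*g^3 - 5.985*g^2 - 12.8981*g + 5.3793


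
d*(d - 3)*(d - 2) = d^3 - 5*d^2 + 6*d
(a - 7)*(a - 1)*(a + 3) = a^3 - 5*a^2 - 17*a + 21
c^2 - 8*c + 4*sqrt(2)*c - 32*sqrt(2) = (c - 8)*(c + 4*sqrt(2))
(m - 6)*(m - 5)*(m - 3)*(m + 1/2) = m^4 - 27*m^3/2 + 56*m^2 - 117*m/2 - 45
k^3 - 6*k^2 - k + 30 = (k - 5)*(k - 3)*(k + 2)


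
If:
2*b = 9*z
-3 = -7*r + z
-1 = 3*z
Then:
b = -3/2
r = 8/21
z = -1/3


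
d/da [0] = 0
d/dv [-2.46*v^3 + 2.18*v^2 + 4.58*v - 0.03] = -7.38*v^2 + 4.36*v + 4.58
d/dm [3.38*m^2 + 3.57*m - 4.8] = 6.76*m + 3.57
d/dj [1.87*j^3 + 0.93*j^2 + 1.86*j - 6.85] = 5.61*j^2 + 1.86*j + 1.86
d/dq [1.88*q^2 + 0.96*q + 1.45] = 3.76*q + 0.96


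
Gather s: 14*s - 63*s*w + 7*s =s*(21 - 63*w)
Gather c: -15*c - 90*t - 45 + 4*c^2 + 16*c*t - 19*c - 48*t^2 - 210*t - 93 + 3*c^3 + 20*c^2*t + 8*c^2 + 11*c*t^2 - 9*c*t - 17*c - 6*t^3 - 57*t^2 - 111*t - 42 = 3*c^3 + c^2*(20*t + 12) + c*(11*t^2 + 7*t - 51) - 6*t^3 - 105*t^2 - 411*t - 180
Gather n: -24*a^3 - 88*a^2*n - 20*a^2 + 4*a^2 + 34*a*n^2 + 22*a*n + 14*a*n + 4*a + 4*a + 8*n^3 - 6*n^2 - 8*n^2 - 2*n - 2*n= -24*a^3 - 16*a^2 + 8*a + 8*n^3 + n^2*(34*a - 14) + n*(-88*a^2 + 36*a - 4)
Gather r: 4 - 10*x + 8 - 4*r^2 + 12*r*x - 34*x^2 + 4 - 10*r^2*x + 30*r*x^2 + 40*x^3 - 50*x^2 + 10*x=r^2*(-10*x - 4) + r*(30*x^2 + 12*x) + 40*x^3 - 84*x^2 + 16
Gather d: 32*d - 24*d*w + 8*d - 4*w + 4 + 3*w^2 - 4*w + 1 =d*(40 - 24*w) + 3*w^2 - 8*w + 5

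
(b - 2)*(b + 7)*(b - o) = b^3 - b^2*o + 5*b^2 - 5*b*o - 14*b + 14*o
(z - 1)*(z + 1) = z^2 - 1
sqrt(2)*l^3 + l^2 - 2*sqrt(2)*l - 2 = (l - sqrt(2))*(l + sqrt(2))*(sqrt(2)*l + 1)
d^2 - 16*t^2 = (d - 4*t)*(d + 4*t)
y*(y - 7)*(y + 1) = y^3 - 6*y^2 - 7*y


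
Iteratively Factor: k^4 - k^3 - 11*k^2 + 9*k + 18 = (k + 3)*(k^3 - 4*k^2 + k + 6) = (k - 3)*(k + 3)*(k^2 - k - 2) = (k - 3)*(k - 2)*(k + 3)*(k + 1)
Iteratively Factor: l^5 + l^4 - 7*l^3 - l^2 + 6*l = (l - 1)*(l^4 + 2*l^3 - 5*l^2 - 6*l) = (l - 1)*(l + 1)*(l^3 + l^2 - 6*l) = l*(l - 1)*(l + 1)*(l^2 + l - 6) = l*(l - 1)*(l + 1)*(l + 3)*(l - 2)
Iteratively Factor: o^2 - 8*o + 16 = (o - 4)*(o - 4)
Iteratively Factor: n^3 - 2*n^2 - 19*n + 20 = (n + 4)*(n^2 - 6*n + 5) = (n - 5)*(n + 4)*(n - 1)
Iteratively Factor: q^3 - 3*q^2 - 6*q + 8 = (q + 2)*(q^2 - 5*q + 4) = (q - 1)*(q + 2)*(q - 4)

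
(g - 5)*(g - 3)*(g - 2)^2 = g^4 - 12*g^3 + 51*g^2 - 92*g + 60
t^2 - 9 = (t - 3)*(t + 3)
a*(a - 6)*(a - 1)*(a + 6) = a^4 - a^3 - 36*a^2 + 36*a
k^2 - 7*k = k*(k - 7)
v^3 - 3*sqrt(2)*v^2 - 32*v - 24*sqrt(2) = (v - 6*sqrt(2))*(v + sqrt(2))*(v + 2*sqrt(2))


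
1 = 1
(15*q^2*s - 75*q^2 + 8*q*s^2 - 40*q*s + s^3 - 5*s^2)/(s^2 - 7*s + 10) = (15*q^2 + 8*q*s + s^2)/(s - 2)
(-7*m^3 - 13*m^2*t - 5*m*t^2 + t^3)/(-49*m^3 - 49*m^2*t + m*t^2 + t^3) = (m + t)/(7*m + t)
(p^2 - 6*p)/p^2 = (p - 6)/p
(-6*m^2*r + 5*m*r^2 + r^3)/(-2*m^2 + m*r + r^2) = r*(6*m + r)/(2*m + r)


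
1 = 1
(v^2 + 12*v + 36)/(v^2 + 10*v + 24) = (v + 6)/(v + 4)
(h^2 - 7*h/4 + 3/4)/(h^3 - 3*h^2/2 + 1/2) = (4*h - 3)/(2*(2*h^2 - h - 1))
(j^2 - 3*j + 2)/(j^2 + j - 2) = (j - 2)/(j + 2)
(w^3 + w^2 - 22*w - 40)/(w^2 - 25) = (w^2 + 6*w + 8)/(w + 5)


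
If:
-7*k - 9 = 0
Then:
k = -9/7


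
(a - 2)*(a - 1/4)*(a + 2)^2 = a^4 + 7*a^3/4 - 9*a^2/2 - 7*a + 2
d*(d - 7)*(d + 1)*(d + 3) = d^4 - 3*d^3 - 25*d^2 - 21*d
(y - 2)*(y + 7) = y^2 + 5*y - 14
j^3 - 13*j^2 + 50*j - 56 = (j - 7)*(j - 4)*(j - 2)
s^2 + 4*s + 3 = (s + 1)*(s + 3)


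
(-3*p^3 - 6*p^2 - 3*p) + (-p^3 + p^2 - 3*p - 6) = -4*p^3 - 5*p^2 - 6*p - 6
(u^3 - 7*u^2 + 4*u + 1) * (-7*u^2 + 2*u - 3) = -7*u^5 + 51*u^4 - 45*u^3 + 22*u^2 - 10*u - 3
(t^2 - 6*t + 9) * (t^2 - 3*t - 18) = t^4 - 9*t^3 + 9*t^2 + 81*t - 162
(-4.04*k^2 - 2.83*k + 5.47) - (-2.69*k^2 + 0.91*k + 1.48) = -1.35*k^2 - 3.74*k + 3.99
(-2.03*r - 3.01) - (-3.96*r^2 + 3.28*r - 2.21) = 3.96*r^2 - 5.31*r - 0.8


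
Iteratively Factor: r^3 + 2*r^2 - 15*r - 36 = (r + 3)*(r^2 - r - 12) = (r + 3)^2*(r - 4)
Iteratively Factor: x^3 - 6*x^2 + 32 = (x - 4)*(x^2 - 2*x - 8) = (x - 4)^2*(x + 2)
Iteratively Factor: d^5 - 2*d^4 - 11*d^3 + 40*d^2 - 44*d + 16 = (d - 2)*(d^4 - 11*d^2 + 18*d - 8) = (d - 2)^2*(d^3 + 2*d^2 - 7*d + 4) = (d - 2)^2*(d + 4)*(d^2 - 2*d + 1) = (d - 2)^2*(d - 1)*(d + 4)*(d - 1)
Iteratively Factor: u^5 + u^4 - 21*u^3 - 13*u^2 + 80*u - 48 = (u - 4)*(u^4 + 5*u^3 - u^2 - 17*u + 12) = (u - 4)*(u + 4)*(u^3 + u^2 - 5*u + 3) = (u - 4)*(u - 1)*(u + 4)*(u^2 + 2*u - 3) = (u - 4)*(u - 1)^2*(u + 4)*(u + 3)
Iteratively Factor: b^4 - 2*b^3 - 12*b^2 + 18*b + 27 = (b - 3)*(b^3 + b^2 - 9*b - 9) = (b - 3)*(b + 1)*(b^2 - 9) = (b - 3)^2*(b + 1)*(b + 3)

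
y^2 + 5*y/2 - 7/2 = (y - 1)*(y + 7/2)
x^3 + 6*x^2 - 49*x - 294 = (x - 7)*(x + 6)*(x + 7)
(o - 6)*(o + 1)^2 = o^3 - 4*o^2 - 11*o - 6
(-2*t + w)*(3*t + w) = -6*t^2 + t*w + w^2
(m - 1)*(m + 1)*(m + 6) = m^3 + 6*m^2 - m - 6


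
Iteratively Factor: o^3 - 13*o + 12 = (o - 1)*(o^2 + o - 12) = (o - 3)*(o - 1)*(o + 4)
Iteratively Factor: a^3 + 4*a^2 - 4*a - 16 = (a + 4)*(a^2 - 4) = (a + 2)*(a + 4)*(a - 2)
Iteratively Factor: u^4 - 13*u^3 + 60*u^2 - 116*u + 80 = (u - 4)*(u^3 - 9*u^2 + 24*u - 20) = (u - 4)*(u - 2)*(u^2 - 7*u + 10) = (u - 4)*(u - 2)^2*(u - 5)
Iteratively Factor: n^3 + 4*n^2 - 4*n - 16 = (n - 2)*(n^2 + 6*n + 8) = (n - 2)*(n + 4)*(n + 2)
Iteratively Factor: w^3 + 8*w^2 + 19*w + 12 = (w + 1)*(w^2 + 7*w + 12) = (w + 1)*(w + 4)*(w + 3)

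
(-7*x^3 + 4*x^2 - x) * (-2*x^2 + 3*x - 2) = 14*x^5 - 29*x^4 + 28*x^3 - 11*x^2 + 2*x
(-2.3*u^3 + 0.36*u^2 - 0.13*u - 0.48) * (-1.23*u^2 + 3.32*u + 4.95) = 2.829*u^5 - 8.0788*u^4 - 10.0299*u^3 + 1.9408*u^2 - 2.2371*u - 2.376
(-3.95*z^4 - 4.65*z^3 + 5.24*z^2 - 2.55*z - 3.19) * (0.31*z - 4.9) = -1.2245*z^5 + 17.9135*z^4 + 24.4094*z^3 - 26.4665*z^2 + 11.5061*z + 15.631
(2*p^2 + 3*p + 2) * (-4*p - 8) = -8*p^3 - 28*p^2 - 32*p - 16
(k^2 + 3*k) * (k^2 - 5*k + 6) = k^4 - 2*k^3 - 9*k^2 + 18*k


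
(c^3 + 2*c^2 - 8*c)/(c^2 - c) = (c^2 + 2*c - 8)/(c - 1)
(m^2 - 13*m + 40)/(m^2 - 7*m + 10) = (m - 8)/(m - 2)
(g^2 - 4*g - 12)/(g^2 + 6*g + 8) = (g - 6)/(g + 4)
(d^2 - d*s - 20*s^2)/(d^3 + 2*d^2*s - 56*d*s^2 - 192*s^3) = (-d + 5*s)/(-d^2 + 2*d*s + 48*s^2)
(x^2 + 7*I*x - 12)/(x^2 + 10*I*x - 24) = (x + 3*I)/(x + 6*I)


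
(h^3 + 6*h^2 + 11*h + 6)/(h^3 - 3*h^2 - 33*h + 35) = (h^3 + 6*h^2 + 11*h + 6)/(h^3 - 3*h^2 - 33*h + 35)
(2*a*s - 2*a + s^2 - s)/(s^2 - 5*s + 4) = (2*a + s)/(s - 4)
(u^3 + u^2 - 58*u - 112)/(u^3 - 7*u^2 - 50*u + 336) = (u + 2)/(u - 6)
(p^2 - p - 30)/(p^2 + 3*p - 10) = (p - 6)/(p - 2)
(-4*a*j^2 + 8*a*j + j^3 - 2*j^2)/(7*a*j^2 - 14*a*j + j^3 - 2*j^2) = (-4*a + j)/(7*a + j)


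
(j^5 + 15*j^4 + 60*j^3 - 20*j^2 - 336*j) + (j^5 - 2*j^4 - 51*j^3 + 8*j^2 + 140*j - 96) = 2*j^5 + 13*j^4 + 9*j^3 - 12*j^2 - 196*j - 96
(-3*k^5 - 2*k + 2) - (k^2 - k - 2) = -3*k^5 - k^2 - k + 4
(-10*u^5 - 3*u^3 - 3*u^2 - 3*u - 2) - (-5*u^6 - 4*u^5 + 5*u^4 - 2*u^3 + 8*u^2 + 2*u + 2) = 5*u^6 - 6*u^5 - 5*u^4 - u^3 - 11*u^2 - 5*u - 4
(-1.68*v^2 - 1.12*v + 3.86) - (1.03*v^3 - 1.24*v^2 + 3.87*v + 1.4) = -1.03*v^3 - 0.44*v^2 - 4.99*v + 2.46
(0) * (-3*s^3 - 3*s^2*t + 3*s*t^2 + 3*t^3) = 0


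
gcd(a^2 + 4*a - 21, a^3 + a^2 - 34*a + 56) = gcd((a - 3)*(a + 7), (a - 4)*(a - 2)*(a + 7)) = a + 7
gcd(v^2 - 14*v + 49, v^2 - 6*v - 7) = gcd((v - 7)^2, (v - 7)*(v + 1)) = v - 7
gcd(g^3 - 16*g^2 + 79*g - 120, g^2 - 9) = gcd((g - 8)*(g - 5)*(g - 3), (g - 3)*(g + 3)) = g - 3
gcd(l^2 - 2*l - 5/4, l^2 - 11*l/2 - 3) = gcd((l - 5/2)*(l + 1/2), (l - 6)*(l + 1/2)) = l + 1/2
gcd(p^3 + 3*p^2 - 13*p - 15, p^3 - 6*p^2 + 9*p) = p - 3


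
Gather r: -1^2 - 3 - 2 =-6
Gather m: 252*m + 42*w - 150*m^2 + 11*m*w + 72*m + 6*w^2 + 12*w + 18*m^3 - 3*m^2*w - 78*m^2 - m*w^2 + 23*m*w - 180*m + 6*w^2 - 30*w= 18*m^3 + m^2*(-3*w - 228) + m*(-w^2 + 34*w + 144) + 12*w^2 + 24*w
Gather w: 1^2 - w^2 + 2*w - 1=-w^2 + 2*w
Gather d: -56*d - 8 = -56*d - 8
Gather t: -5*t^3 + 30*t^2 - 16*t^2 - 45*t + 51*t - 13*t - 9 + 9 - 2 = -5*t^3 + 14*t^2 - 7*t - 2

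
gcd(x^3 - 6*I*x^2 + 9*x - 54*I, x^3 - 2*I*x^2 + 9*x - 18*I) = x^2 + 9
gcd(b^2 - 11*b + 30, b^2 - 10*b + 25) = b - 5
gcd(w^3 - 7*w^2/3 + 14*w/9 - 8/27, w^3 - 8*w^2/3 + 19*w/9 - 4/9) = w^2 - 5*w/3 + 4/9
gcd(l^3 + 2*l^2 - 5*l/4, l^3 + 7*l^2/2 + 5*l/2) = l^2 + 5*l/2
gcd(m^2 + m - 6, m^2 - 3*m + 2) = m - 2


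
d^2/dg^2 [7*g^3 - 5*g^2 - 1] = 42*g - 10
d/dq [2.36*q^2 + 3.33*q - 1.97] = 4.72*q + 3.33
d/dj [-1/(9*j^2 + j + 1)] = (18*j + 1)/(9*j^2 + j + 1)^2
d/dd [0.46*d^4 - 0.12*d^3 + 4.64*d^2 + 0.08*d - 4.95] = 1.84*d^3 - 0.36*d^2 + 9.28*d + 0.08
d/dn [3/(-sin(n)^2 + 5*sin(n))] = 3*(2*sin(n) - 5)*cos(n)/((sin(n) - 5)^2*sin(n)^2)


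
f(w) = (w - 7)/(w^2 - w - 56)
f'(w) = (1 - 2*w)*(w - 7)/(w^2 - w - 56)^2 + 1/(w^2 - w - 56)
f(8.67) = 0.16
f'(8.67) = -0.15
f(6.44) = 0.03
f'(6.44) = -0.03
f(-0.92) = 0.15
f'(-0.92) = -0.03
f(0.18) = 0.12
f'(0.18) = -0.02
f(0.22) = 0.12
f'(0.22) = -0.02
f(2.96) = 0.08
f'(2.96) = -0.01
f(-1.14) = 0.15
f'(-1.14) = -0.03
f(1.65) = 0.10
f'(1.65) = -0.01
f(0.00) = 0.12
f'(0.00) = -0.02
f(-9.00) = -0.47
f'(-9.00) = -0.23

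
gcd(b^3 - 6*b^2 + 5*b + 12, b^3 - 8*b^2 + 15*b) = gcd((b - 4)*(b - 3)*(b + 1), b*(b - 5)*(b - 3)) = b - 3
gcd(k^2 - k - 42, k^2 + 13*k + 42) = k + 6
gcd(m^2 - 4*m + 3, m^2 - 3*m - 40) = 1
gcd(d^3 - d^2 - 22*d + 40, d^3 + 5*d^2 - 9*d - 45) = d + 5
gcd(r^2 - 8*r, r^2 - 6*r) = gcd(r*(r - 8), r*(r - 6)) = r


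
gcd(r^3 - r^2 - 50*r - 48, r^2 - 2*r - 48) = r^2 - 2*r - 48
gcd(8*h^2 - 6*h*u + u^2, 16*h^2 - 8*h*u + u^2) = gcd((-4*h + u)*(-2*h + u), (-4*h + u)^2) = -4*h + u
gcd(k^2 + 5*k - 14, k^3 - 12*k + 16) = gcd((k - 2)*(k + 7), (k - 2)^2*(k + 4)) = k - 2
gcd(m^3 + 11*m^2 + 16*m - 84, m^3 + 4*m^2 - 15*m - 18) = m + 6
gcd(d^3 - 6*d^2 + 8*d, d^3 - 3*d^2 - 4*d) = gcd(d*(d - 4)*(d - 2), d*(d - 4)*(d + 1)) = d^2 - 4*d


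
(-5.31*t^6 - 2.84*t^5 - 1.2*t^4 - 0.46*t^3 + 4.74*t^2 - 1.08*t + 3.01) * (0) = 0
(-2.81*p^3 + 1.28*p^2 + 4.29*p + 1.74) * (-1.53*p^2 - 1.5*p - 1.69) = 4.2993*p^5 + 2.2566*p^4 - 3.7348*p^3 - 11.2604*p^2 - 9.8601*p - 2.9406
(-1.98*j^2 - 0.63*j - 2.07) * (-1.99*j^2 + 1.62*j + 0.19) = 3.9402*j^4 - 1.9539*j^3 + 2.7225*j^2 - 3.4731*j - 0.3933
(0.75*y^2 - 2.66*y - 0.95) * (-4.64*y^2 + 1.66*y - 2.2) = -3.48*y^4 + 13.5874*y^3 - 1.6576*y^2 + 4.275*y + 2.09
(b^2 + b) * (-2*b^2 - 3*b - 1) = -2*b^4 - 5*b^3 - 4*b^2 - b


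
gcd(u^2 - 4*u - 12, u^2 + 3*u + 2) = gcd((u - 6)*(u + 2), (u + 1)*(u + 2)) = u + 2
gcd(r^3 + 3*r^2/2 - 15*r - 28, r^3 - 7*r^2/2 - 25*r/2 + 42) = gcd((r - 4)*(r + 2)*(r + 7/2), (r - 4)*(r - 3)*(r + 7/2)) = r^2 - r/2 - 14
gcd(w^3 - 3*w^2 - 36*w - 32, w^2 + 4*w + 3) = w + 1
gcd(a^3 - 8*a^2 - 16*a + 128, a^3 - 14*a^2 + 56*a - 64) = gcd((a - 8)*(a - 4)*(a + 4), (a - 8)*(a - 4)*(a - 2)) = a^2 - 12*a + 32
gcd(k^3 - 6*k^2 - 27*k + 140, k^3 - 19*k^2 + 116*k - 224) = k^2 - 11*k + 28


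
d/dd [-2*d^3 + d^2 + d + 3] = -6*d^2 + 2*d + 1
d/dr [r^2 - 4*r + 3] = 2*r - 4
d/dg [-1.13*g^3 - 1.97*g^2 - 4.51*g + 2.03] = -3.39*g^2 - 3.94*g - 4.51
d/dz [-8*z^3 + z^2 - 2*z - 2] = -24*z^2 + 2*z - 2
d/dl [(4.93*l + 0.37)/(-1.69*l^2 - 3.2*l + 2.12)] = (8.3317*l^2 + 1.2506*l + 11.6356)/(2.8561*l^4 + 10.816*l^3 + 3.0744*l^2 - 13.568*l + 4.4944)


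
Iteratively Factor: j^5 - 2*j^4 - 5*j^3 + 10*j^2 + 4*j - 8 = (j + 2)*(j^4 - 4*j^3 + 3*j^2 + 4*j - 4) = (j - 2)*(j + 2)*(j^3 - 2*j^2 - j + 2) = (j - 2)^2*(j + 2)*(j^2 - 1) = (j - 2)^2*(j - 1)*(j + 2)*(j + 1)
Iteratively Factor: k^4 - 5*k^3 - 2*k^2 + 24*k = (k + 2)*(k^3 - 7*k^2 + 12*k) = k*(k + 2)*(k^2 - 7*k + 12) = k*(k - 4)*(k + 2)*(k - 3)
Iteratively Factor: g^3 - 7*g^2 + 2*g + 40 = (g - 5)*(g^2 - 2*g - 8) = (g - 5)*(g - 4)*(g + 2)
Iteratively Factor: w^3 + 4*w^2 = (w + 4)*(w^2) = w*(w + 4)*(w)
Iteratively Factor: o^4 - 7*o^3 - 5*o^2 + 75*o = (o - 5)*(o^3 - 2*o^2 - 15*o) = (o - 5)^2*(o^2 + 3*o) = o*(o - 5)^2*(o + 3)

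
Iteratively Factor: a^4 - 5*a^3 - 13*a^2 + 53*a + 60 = (a + 3)*(a^3 - 8*a^2 + 11*a + 20) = (a - 5)*(a + 3)*(a^2 - 3*a - 4) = (a - 5)*(a - 4)*(a + 3)*(a + 1)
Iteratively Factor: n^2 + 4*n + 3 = (n + 1)*(n + 3)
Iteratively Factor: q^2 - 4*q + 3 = (q - 3)*(q - 1)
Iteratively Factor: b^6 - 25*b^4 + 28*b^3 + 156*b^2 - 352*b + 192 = (b - 2)*(b^5 + 2*b^4 - 21*b^3 - 14*b^2 + 128*b - 96) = (b - 3)*(b - 2)*(b^4 + 5*b^3 - 6*b^2 - 32*b + 32) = (b - 3)*(b - 2)^2*(b^3 + 7*b^2 + 8*b - 16) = (b - 3)*(b - 2)^2*(b + 4)*(b^2 + 3*b - 4) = (b - 3)*(b - 2)^2*(b + 4)^2*(b - 1)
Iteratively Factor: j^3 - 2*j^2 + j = (j - 1)*(j^2 - j) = j*(j - 1)*(j - 1)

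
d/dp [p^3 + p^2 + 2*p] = 3*p^2 + 2*p + 2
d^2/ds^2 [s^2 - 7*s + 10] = 2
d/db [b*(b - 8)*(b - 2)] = 3*b^2 - 20*b + 16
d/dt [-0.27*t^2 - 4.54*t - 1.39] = -0.54*t - 4.54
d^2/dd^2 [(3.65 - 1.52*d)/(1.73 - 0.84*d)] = -0.733152/(0.84*d - 1.73)^3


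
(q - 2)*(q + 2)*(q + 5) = q^3 + 5*q^2 - 4*q - 20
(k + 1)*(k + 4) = k^2 + 5*k + 4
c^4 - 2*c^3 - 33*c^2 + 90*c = c*(c - 5)*(c - 3)*(c + 6)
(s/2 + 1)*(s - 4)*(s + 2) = s^3/2 - 6*s - 8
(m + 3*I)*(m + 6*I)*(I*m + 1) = I*m^3 - 8*m^2 - 9*I*m - 18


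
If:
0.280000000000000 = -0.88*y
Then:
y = -0.32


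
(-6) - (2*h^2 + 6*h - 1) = -2*h^2 - 6*h - 5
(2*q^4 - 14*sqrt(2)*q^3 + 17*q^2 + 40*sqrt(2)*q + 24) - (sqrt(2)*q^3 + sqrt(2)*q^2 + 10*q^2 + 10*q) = 2*q^4 - 15*sqrt(2)*q^3 - sqrt(2)*q^2 + 7*q^2 - 10*q + 40*sqrt(2)*q + 24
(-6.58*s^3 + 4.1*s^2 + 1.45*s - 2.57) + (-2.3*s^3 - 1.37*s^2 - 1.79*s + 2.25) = -8.88*s^3 + 2.73*s^2 - 0.34*s - 0.32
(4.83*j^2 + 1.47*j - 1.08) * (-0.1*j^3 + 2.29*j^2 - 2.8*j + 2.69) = -0.483*j^5 + 10.9137*j^4 - 10.0497*j^3 + 6.4035*j^2 + 6.9783*j - 2.9052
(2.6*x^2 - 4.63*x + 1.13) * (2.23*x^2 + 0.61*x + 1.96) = 5.798*x^4 - 8.7389*x^3 + 4.7916*x^2 - 8.3855*x + 2.2148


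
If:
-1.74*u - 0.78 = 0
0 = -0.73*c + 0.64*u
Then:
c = -0.39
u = -0.45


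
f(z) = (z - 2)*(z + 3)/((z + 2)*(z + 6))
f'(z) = -(z - 2)*(z + 3)/((z + 2)*(z + 6)^2) + (z - 2)/((z + 2)*(z + 6)) - (z - 2)*(z + 3)/((z + 2)^2*(z + 6)) + (z + 3)/((z + 2)*(z + 6))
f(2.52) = 0.07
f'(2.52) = 0.13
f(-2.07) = 13.76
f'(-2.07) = 204.47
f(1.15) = -0.16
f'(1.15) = 0.22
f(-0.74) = -0.93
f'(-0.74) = 0.85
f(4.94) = 0.31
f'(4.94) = 0.07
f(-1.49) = -2.29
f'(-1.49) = 4.14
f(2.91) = 0.12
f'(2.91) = 0.12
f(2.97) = 0.13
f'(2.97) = 0.12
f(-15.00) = 1.74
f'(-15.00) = 0.08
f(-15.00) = 1.74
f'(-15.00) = 0.08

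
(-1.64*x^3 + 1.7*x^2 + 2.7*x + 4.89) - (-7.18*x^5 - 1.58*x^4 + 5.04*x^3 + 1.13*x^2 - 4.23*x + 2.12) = 7.18*x^5 + 1.58*x^4 - 6.68*x^3 + 0.57*x^2 + 6.93*x + 2.77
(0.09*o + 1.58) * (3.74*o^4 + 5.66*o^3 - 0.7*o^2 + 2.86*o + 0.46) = 0.3366*o^5 + 6.4186*o^4 + 8.8798*o^3 - 0.8486*o^2 + 4.5602*o + 0.7268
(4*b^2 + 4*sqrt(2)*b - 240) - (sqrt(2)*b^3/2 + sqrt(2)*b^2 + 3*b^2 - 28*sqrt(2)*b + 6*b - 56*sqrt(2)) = -sqrt(2)*b^3/2 - sqrt(2)*b^2 + b^2 - 6*b + 32*sqrt(2)*b - 240 + 56*sqrt(2)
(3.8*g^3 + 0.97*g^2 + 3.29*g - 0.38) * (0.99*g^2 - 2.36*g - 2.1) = 3.762*g^5 - 8.0077*g^4 - 7.0121*g^3 - 10.1776*g^2 - 6.0122*g + 0.798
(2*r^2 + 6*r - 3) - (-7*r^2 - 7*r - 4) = 9*r^2 + 13*r + 1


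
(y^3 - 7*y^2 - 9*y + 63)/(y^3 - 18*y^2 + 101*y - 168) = (y + 3)/(y - 8)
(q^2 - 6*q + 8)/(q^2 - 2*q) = (q - 4)/q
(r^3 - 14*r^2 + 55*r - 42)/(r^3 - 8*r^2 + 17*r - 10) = (r^2 - 13*r + 42)/(r^2 - 7*r + 10)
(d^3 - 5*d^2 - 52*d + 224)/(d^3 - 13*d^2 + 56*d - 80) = (d^2 - d - 56)/(d^2 - 9*d + 20)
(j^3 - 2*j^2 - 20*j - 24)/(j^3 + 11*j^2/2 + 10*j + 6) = 2*(j - 6)/(2*j + 3)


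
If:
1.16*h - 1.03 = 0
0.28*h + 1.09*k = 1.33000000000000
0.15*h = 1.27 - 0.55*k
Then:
No Solution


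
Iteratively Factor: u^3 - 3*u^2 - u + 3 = (u + 1)*(u^2 - 4*u + 3) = (u - 3)*(u + 1)*(u - 1)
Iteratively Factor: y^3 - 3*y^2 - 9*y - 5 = (y + 1)*(y^2 - 4*y - 5) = (y + 1)^2*(y - 5)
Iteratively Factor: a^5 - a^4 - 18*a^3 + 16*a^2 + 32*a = (a)*(a^4 - a^3 - 18*a^2 + 16*a + 32) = a*(a + 4)*(a^3 - 5*a^2 + 2*a + 8) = a*(a - 4)*(a + 4)*(a^2 - a - 2) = a*(a - 4)*(a - 2)*(a + 4)*(a + 1)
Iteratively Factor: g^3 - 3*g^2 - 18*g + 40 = (g + 4)*(g^2 - 7*g + 10) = (g - 5)*(g + 4)*(g - 2)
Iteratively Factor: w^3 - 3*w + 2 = (w - 1)*(w^2 + w - 2) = (w - 1)^2*(w + 2)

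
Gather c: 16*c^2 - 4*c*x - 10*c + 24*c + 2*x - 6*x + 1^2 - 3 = 16*c^2 + c*(14 - 4*x) - 4*x - 2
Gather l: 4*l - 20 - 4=4*l - 24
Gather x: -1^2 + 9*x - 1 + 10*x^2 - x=10*x^2 + 8*x - 2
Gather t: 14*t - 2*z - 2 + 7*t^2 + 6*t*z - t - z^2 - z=7*t^2 + t*(6*z + 13) - z^2 - 3*z - 2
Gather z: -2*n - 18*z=-2*n - 18*z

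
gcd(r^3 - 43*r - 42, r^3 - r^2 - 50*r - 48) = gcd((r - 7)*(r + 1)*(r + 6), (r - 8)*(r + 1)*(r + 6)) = r^2 + 7*r + 6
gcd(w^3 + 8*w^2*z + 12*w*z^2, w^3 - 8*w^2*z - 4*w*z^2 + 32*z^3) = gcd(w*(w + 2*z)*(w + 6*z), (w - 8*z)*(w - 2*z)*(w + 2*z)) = w + 2*z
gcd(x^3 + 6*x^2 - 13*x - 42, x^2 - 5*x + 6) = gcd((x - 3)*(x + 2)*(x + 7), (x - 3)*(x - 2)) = x - 3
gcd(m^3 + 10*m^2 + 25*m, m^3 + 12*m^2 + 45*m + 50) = m^2 + 10*m + 25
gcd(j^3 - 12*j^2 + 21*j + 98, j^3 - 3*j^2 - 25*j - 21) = j - 7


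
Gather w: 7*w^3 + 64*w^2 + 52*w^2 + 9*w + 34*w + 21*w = 7*w^3 + 116*w^2 + 64*w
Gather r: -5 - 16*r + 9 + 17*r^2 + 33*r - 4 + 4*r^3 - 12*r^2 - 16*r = 4*r^3 + 5*r^2 + r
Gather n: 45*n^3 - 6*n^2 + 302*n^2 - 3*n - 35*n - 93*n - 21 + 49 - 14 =45*n^3 + 296*n^2 - 131*n + 14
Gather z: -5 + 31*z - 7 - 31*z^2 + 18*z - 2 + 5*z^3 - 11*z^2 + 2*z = 5*z^3 - 42*z^2 + 51*z - 14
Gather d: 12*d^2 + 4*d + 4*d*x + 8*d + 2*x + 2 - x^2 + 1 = 12*d^2 + d*(4*x + 12) - x^2 + 2*x + 3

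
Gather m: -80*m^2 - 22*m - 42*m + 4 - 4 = -80*m^2 - 64*m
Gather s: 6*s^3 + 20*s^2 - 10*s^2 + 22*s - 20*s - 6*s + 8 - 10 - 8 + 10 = 6*s^3 + 10*s^2 - 4*s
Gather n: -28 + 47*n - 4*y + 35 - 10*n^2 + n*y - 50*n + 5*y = -10*n^2 + n*(y - 3) + y + 7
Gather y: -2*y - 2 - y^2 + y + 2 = -y^2 - y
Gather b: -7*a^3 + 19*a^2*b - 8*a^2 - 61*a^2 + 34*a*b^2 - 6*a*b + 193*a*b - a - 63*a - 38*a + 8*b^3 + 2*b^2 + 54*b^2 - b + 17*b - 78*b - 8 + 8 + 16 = -7*a^3 - 69*a^2 - 102*a + 8*b^3 + b^2*(34*a + 56) + b*(19*a^2 + 187*a - 62) + 16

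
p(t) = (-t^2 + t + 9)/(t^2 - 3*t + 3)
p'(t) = (1 - 2*t)/(t^2 - 3*t + 3) + (3 - 2*t)*(-t^2 + t + 9)/(t^2 - 3*t + 3)^2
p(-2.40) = 0.05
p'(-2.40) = 0.39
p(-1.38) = 0.63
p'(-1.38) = 0.82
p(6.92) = -1.06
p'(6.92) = -0.04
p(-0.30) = 2.16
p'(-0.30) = 2.35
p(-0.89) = 1.13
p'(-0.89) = 1.27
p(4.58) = -0.72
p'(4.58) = -0.36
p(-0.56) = 1.63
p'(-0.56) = 1.77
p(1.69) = 9.97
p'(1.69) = -7.84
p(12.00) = -1.11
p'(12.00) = 0.00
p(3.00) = 1.00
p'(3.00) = -2.67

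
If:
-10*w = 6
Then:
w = -3/5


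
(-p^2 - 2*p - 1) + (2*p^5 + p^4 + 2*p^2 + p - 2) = 2*p^5 + p^4 + p^2 - p - 3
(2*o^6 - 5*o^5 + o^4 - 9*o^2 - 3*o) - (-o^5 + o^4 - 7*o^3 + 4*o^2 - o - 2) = 2*o^6 - 4*o^5 + 7*o^3 - 13*o^2 - 2*o + 2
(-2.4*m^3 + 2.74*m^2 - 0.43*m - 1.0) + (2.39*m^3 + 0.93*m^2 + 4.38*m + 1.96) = -0.00999999999999979*m^3 + 3.67*m^2 + 3.95*m + 0.96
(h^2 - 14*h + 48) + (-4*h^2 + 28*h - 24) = -3*h^2 + 14*h + 24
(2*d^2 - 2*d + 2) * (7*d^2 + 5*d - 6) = 14*d^4 - 4*d^3 - 8*d^2 + 22*d - 12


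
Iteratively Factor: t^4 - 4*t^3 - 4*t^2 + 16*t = (t - 2)*(t^3 - 2*t^2 - 8*t) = t*(t - 2)*(t^2 - 2*t - 8) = t*(t - 2)*(t + 2)*(t - 4)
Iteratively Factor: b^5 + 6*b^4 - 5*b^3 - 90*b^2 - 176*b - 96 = (b + 3)*(b^4 + 3*b^3 - 14*b^2 - 48*b - 32) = (b + 3)*(b + 4)*(b^3 - b^2 - 10*b - 8) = (b + 2)*(b + 3)*(b + 4)*(b^2 - 3*b - 4) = (b - 4)*(b + 2)*(b + 3)*(b + 4)*(b + 1)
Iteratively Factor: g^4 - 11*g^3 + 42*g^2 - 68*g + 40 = (g - 2)*(g^3 - 9*g^2 + 24*g - 20) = (g - 2)^2*(g^2 - 7*g + 10) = (g - 2)^3*(g - 5)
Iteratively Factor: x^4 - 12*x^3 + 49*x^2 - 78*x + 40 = (x - 2)*(x^3 - 10*x^2 + 29*x - 20) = (x - 2)*(x - 1)*(x^2 - 9*x + 20) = (x - 4)*(x - 2)*(x - 1)*(x - 5)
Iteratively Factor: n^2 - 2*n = (n - 2)*(n)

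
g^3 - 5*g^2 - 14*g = g*(g - 7)*(g + 2)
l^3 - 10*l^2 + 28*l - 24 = (l - 6)*(l - 2)^2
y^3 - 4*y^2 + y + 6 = (y - 3)*(y - 2)*(y + 1)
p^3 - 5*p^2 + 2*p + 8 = (p - 4)*(p - 2)*(p + 1)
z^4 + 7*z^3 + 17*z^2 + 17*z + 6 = (z + 1)^2*(z + 2)*(z + 3)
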